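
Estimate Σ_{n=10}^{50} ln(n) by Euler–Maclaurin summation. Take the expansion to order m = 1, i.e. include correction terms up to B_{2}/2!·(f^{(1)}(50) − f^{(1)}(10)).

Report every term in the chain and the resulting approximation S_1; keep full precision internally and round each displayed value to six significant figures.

The integral term ∫_10^50 ln(x) dx = 132.575.
Boundary: ½(f(10) + f(50)) = ½(2.30259 + 3.91202) = 3.10730.
Integral + boundary = 135.683.
Correction k=1: B_{2}/2! · (f^{(1)}(50) − f^{(1)}(10)) = 1/12 · (0.0200000 − 0.100000) = -0.00666667.

S_1 ≈ 135.676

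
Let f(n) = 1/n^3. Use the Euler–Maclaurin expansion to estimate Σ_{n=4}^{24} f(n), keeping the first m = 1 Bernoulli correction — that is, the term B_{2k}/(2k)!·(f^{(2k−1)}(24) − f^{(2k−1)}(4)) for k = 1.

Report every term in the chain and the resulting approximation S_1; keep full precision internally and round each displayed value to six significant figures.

∫_4^24 1/x^3 dx evaluates to 0.0303819.
Endpoint term: (f(4) + f(24))/2 = (0.0156250 + 7.23380e-05)/2 = 0.00784867.
Integral + boundary = 0.0382306.
Order-1 term: 1/12 · (-9.04225e-06 − (-0.0117188)) = 0.000975809.

S_1 ≈ 0.0392064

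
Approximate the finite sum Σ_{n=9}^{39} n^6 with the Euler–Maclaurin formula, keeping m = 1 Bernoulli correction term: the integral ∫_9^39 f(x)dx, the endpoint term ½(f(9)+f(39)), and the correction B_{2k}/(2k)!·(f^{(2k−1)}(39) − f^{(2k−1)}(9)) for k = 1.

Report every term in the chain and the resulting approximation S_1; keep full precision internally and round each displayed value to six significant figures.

S_1 ≈ 2.14085e+10

Integral: ∫_9^39 x^6 dx = 1.96037e+10.
Endpoint term: (f(9) + f(39))/2 = (531441 + 3.51874e+09)/2 = 1.75964e+09.
Integral + boundary = 2.13634e+10.
Correction k=1: B_{2}/2! · (f^{(1)}(39) − f^{(1)}(9)) = 1/12 · (5.41345e+08 − 354294) = 4.50826e+07.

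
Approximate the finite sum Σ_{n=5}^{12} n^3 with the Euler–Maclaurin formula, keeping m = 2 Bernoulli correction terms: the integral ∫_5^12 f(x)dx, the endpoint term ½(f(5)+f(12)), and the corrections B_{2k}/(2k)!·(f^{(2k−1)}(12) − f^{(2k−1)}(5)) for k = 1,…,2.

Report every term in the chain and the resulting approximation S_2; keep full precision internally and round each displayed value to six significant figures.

The integral term ∫_5^12 x^3 dx = 5027.75.
Endpoint term: (f(5) + f(12))/2 = (125.000 + 1728.00)/2 = 926.500.
So far: 5954.25.
Correction k=1: B_{2}/2! · (f^{(1)}(12) − f^{(1)}(5)) = 1/12 · (432.000 − 75.0000) = 29.7500.
After k=1: 5984.00.
Correction k=2: B_{4}/4! · (f^{(3)}(12) − f^{(3)}(5)) = −1/720 · (6.00000 − 6.00000) = 0.00000.

S_2 ≈ 5984.00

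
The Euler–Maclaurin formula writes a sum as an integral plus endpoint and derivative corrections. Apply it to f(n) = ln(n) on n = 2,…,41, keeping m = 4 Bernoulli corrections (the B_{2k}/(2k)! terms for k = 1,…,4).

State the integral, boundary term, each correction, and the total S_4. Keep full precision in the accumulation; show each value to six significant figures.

The integral term ∫_2^41 ln(x) dx = 111.870.
½[f(2) + f(41)] = ½[0.693147 + 3.71357] = 2.20336.
Running total after boundary: 114.074.
k=1: B_{2}/(2)! × [f^{(1)}(41) − f^{(1)}(2)] = 1/12 × (0.0243902 − 0.500000) = -0.0396341.
Running total after k=1: 114.034.
k=2: B_{4}/(4)! × [f^{(3)}(41) − f^{(3)}(2)] = −1/720 × (2.90187e-05 − 0.250000) = 0.000347182.
Running total after k=2: 114.034.
k=3: B_{6}/(6)! × [f^{(5)}(41) − f^{(5)}(2)] = 1/30240 × (2.07153e-07 − 0.750000) = -2.48016e-05.
Running total after k=3: 114.034.
k=4: B_{8}/(8)! × [f^{(7)}(41) − f^{(7)}(2)] = −1/1209600 × (3.69697e-09 − 5.62500) = 4.65030e-06.

S_4 ≈ 114.034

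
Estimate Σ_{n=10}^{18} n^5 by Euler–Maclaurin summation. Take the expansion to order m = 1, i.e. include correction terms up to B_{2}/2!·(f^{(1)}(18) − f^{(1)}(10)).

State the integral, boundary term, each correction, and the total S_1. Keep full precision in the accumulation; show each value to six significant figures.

S_1 ≈ 6.53639e+06

The integral term ∫_10^18 x^5 dx = 5.50204e+06.
Boundary: ½(f(10) + f(18)) = ½(100000 + 1.88957e+06) = 994784.
Integral + boundary = 6.49682e+06.
Correction k=1: B_{2}/2! · (f^{(1)}(18) − f^{(1)}(10)) = 1/12 · (524880 − 50000.0) = 39573.3.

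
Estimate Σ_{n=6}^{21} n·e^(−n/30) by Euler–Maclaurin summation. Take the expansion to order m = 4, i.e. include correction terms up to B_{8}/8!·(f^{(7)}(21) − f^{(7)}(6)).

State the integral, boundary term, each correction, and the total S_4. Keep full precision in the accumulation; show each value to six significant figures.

S_4 ≈ 132.082

Integral: ∫_6^21 x·e^(−x/30) dx = 124.454.
Boundary: ½(f(6) + f(21)) = ½(4.91238 + 10.4283) = 7.67034.
Running total after boundary: 132.124.
k=1: B_{2}/(2)! × [f^{(1)}(21) − f^{(1)}(6)] = 1/12 × (0.148976 − 0.654985) = -0.0421674.
Partial sum through k=1: 132.082.
k=2: B_{4}/(4)! × [f^{(3)}(21) − f^{(3)}(6)] = −1/720 × (0.00126905 − 0.00254716) = 1.77515e-06.
Partial sum through k=2: 132.082.
k=3: B_{6}/(6)! × [f^{(5)}(21) − f^{(5)}(6)] = 1/30240 × (2.63619e-06 − 4.85174e-06) = -7.32654e-11.
Partial sum through k=3: 132.082.
k=4: B_{8}/(8)! × [f^{(7)}(21) − f^{(7)}(6)] = −1/1209600 × (4.29148e-09 − 7.63699e-09) = 2.76580e-15.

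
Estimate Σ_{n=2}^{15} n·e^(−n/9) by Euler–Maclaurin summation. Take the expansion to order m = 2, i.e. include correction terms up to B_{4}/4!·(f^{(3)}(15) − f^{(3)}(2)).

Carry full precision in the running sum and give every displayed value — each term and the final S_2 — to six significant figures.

∫_2^15 x·e^(−x/9) dx evaluates to 38.4759.
Endpoint term: (f(2) + f(15))/2 = (1.60147 + 2.83313)/2 = 2.21730.
So far: 40.6932.
Order-1 term: 1/12 · (-0.125917 − 0.622796) = -0.0623927.
Running total after k=1: 40.6308.
Order-2 term: −1/720 · (0.00310906 − 0.0274601) = 3.38209e-05.

S_2 ≈ 40.6308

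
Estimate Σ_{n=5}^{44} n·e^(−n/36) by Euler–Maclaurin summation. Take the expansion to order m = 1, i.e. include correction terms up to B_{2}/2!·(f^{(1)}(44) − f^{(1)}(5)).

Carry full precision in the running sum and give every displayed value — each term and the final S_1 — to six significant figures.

∫_5^44 x·e^(−x/36) dx evaluates to 436.224.
½[f(5) + f(44)] = ½[4.35162 + 12.9613] = 8.65646.
Running total after boundary: 444.880.
Order-1 term: 1/12 · (-0.0654611 − 0.749446) = -0.0679089.

S_1 ≈ 444.812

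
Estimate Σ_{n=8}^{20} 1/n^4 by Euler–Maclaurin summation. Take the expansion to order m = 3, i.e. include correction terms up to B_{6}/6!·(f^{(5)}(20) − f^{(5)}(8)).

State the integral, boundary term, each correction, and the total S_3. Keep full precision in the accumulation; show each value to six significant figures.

S_3 ≈ 0.000744561

∫_8^20 1/x^4 dx evaluates to 0.000609375.
Boundary: ½(f(8) + f(20)) = ½(0.000244141 + 6.25000e-06) = 0.000125195.
Integral + boundary = 0.000734570.
Correction k=1: B_{2}/2! · (f^{(1)}(20) − f^{(1)}(8)) = 1/12 · (-1.25000e-06 − (-0.000122070)) = 1.00684e-05.
Running total after k=1: 0.000744639.
Correction k=2: B_{4}/4! · (f^{(3)}(20) − f^{(3)}(8)) = −1/720 · (-9.37500e-08 − (-5.72205e-05)) = -7.93427e-08.
Running total after k=2: 0.000744559.
Correction k=3: B_{6}/6! · (f^{(5)}(20) − f^{(5)}(8)) = 1/30240 · (-1.31250e-08 − (-5.00679e-05)) = 1.65525e-09.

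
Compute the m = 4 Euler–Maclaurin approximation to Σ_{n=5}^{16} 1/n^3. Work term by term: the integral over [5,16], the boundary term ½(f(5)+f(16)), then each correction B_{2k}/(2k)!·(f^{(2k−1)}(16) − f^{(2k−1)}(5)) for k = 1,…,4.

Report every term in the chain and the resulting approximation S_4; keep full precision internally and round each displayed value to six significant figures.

S_4 ≈ 0.0225600

∫_5^16 1/x^3 dx evaluates to 0.0180469.
½[f(5) + f(16)] = ½[0.00800000 + 0.000244141] = 0.00412207.
Running total after boundary: 0.0221689.
k=1: B_{2}/(2)! × [f^{(1)}(16) − f^{(1)}(5)] = 1/12 × (-4.57764e-05 − (-0.00480000)) = 0.000396185.
Partial sum through k=1: 0.0225651.
k=2: B_{4}/(4)! × [f^{(3)}(16) − f^{(3)}(5)] = −1/720 × (-3.57628e-06 − (-0.00384000)) = -5.32837e-06.
Partial sum through k=2: 0.0225598.
k=3: B_{6}/(6)! × [f^{(5)}(16) − f^{(5)}(5)] = 1/30240 × (-5.86733e-07 − (-0.00645120)) = 2.13314e-07.
Partial sum through k=3: 0.0225600.
k=4: B_{8}/(8)! × [f^{(7)}(16) − f^{(7)}(5)] = −1/1209600 × (-1.65019e-07 − (-0.0185795)) = -1.53599e-08.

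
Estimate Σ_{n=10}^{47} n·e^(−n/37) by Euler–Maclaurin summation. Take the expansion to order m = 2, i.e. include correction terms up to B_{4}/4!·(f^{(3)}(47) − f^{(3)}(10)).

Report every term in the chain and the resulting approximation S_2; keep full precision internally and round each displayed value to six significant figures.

The integral term ∫_10^47 x·e^(−x/37) dx = 454.569.
½[f(10) + f(47)] = ½[7.63173 + 13.1955] = 10.4136.
So far: 464.983.
Correction k=1: B_{2}/2! · (f^{(1)}(47) − f^{(1)}(10)) = 1/12 · (-0.0758799 − 0.556910) = -0.0527325.
Running total after k=1: 464.930.
Correction k=2: B_{4}/4! · (f^{(3)}(47) − f^{(3)}(10)) = −1/720 · (0.000354735 − 0.00152174) = 1.62084e-06.

S_2 ≈ 464.930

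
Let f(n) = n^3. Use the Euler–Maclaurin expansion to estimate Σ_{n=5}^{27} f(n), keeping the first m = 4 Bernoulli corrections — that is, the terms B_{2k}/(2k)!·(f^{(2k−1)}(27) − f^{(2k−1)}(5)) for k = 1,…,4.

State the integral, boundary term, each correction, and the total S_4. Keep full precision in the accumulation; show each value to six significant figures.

S_4 ≈ 142784

The integral term ∫_5^27 x^3 dx = 132704.
Boundary: ½(f(5) + f(27)) = ½(125.000 + 19683.0) = 9904.00.
So far: 142608.
Order-1 term: 1/12 · (2187.00 − 75.0000) = 176.000.
After k=1: 142784.
Order-2 term: −1/720 · (6.00000 − 6.00000) = 0.00000.
After k=2: 142784.
Order-3 term: 1/30240 · (0.00000 − 0.00000) = 0.00000.
After k=3: 142784.
Order-4 term: −1/1209600 · (0.00000 − 0.00000) = 0.00000.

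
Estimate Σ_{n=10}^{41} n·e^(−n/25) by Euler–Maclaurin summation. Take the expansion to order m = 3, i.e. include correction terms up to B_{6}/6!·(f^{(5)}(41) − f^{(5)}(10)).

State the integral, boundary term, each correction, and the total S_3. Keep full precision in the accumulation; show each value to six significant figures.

The integral term ∫_10^41 x·e^(−x/25) dx = 266.463.
Boundary: ½(f(10) + f(41)) = ½(6.70320 + 7.95318) = 7.32819.
Running total after boundary: 273.791.
Correction k=1: B_{2}/2! · (f^{(1)}(41) − f^{(1)}(10)) = 1/12 · (-0.124147 − 0.402192) = -0.0438616.
Partial sum through k=1: 273.747.
Correction k=2: B_{4}/4! · (f^{(3)}(41) − f^{(3)}(10)) = −1/720 · (0.000422101 − 0.00278853) = 3.28671e-06.
Partial sum through k=2: 273.747.
Correction k=3: B_{6}/6! · (f^{(5)}(41) − f^{(5)}(10)) = 1/30240 · (1.66854e-06 − 7.89369e-06) = -2.05858e-10.

S_3 ≈ 273.747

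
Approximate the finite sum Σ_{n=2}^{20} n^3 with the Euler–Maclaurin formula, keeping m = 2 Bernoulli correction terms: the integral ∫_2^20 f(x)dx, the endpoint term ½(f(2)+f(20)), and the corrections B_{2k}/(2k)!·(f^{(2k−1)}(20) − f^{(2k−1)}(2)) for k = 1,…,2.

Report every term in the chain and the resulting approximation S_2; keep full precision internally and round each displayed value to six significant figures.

S_2 ≈ 44099.0

Integral: ∫_2^20 x^3 dx = 39996.0.
Boundary: ½(f(2) + f(20)) = ½(8.00000 + 8000.00) = 4004.00.
Running total after boundary: 44000.0.
Order-1 term: 1/12 · (1200.00 − 12.0000) = 99.0000.
Partial sum through k=1: 44099.0.
Order-2 term: −1/720 · (6.00000 − 6.00000) = 0.00000.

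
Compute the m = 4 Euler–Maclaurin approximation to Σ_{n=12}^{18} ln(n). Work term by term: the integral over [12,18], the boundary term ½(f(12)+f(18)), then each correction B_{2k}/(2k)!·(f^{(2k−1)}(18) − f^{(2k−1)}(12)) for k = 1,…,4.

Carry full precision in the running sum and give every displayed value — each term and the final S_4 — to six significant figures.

S_4 ≈ 18.8931

The integral term ∫_12^18 ln(x) dx = 16.2078.
Endpoint term: (f(12) + f(18))/2 = (2.48491 + 2.89037)/2 = 2.68764.
So far: 18.8955.
k=1: B_{2}/(2)! × [f^{(1)}(18) − f^{(1)}(12)] = 1/12 × (0.0555556 − 0.0833333) = -0.00231481.
After k=1: 18.8931.
k=2: B_{4}/(4)! × [f^{(3)}(18) − f^{(3)}(12)] = −1/720 × (0.000342936 − 0.00115741) = 1.13121e-06.
After k=2: 18.8931.
k=3: B_{6}/(6)! × [f^{(5)}(18) − f^{(5)}(12)] = 1/30240 × (1.27013e-05 − 9.64506e-05) = -2.76949e-09.
After k=3: 18.8931.
k=4: B_{8}/(8)! × [f^{(7)}(18) − f^{(7)}(12)] = −1/1209600 × (1.17605e-06 − 2.00939e-05) = 1.56397e-11.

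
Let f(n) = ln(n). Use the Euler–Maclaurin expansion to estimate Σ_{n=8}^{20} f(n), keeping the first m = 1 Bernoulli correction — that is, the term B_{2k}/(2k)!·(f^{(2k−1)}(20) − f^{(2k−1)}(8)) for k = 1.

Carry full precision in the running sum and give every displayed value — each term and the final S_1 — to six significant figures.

Integral: ∫_8^20 ln(x) dx = 31.2791.
½[f(8) + f(20)] = ½[2.07944 + 2.99573] = 2.53759.
So far: 33.8167.
k=1: B_{2}/(2)! × [f^{(1)}(20) − f^{(1)}(8)] = 1/12 × (0.0500000 − 0.125000) = -0.00625000.

S_1 ≈ 33.8105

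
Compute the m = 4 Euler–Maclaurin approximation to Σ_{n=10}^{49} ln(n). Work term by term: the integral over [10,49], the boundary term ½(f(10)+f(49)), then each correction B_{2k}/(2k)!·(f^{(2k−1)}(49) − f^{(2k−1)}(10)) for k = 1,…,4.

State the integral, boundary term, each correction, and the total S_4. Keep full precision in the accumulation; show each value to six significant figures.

S_4 ≈ 131.764

The integral term ∫_10^49 ln(x) dx = 128.673.
½[f(10) + f(49)] = ½[2.30259 + 3.89182] = 3.09720.
So far: 131.771.
k=1: B_{2}/(2)! × [f^{(1)}(49) − f^{(1)}(10)] = 1/12 × (0.0204082 − 0.100000) = -0.00663265.
Running total after k=1: 131.764.
k=2: B_{4}/(4)! × [f^{(3)}(49) − f^{(3)}(10)] = −1/720 × (1.69997e-05 − 0.00200000) = 2.75417e-06.
Running total after k=2: 131.764.
k=3: B_{6}/(6)! × [f^{(5)}(49) − f^{(5)}(10)] = 1/30240 × (8.49632e-08 − 0.000240000) = -7.93370e-09.
Running total after k=3: 131.764.
k=4: B_{8}/(8)! × [f^{(7)}(49) − f^{(7)}(10)] = −1/1209600 × (1.06160e-09 − 7.20000e-05) = 5.95229e-11.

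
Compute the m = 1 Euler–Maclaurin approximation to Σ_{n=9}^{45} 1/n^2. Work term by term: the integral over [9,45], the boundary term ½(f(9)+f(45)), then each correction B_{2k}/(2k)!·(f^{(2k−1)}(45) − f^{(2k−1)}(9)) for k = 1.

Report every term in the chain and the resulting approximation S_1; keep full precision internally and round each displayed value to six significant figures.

S_1 ≈ 0.0955354

The integral term ∫_9^45 1/x^2 dx = 0.0888889.
½[f(9) + f(45)] = ½[0.0123457 + 0.000493827] = 0.00641975.
So far: 0.0953086.
Order-1 term: 1/12 · (-2.19479e-05 − (-0.00274348)) = 0.000226795.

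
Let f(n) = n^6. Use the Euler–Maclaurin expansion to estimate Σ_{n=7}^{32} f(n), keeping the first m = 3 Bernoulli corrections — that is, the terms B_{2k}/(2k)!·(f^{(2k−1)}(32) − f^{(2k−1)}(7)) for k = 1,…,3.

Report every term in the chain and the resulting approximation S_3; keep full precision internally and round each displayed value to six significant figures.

The integral term ∫_7^32 x^6 dx = 4.90842e+09.
Endpoint term: (f(7) + f(32))/2 = (117649 + 1.07374e+09)/2 = 5.36930e+08.
So far: 5.44535e+09.
k=1: B_{2}/(2)! × [f^{(1)}(32) − f^{(1)}(7)] = 1/12 × (2.01327e+08 − 100842) = 1.67688e+07.
Partial sum through k=1: 5.46211e+09.
k=2: B_{4}/(4)! × [f^{(3)}(32) − f^{(3)}(7)] = −1/720 × (3.93216e+06 − 41160.0) = -5404.17.
Partial sum through k=2: 5.46211e+09.
k=3: B_{6}/(6)! × [f^{(5)}(32) − f^{(5)}(7)] = 1/30240 × (23040.0 − 5040.00) = 0.595238.

S_3 ≈ 5.46211e+09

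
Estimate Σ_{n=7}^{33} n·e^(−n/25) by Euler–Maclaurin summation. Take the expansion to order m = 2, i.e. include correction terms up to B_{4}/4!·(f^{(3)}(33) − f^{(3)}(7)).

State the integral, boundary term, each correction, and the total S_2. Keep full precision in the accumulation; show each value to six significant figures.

S_2 ≈ 224.281

The integral term ∫_7^33 x·e^(−x/25) dx = 217.281.
½[f(7) + f(33)] = ½[5.29049 + 8.81546] = 7.05298.
So far: 224.334.
k=1: B_{2}/(2)! × [f^{(1)}(33) − f^{(1)}(7)] = 1/12 × (-0.0854833 − 0.544164) = -0.0524706.
Running total after k=1: 224.281.
k=2: B_{4}/(4)! × [f^{(3)}(33) − f^{(3)}(7)] = −1/720 × (0.000718060 − 0.00328917) = 3.57099e-06.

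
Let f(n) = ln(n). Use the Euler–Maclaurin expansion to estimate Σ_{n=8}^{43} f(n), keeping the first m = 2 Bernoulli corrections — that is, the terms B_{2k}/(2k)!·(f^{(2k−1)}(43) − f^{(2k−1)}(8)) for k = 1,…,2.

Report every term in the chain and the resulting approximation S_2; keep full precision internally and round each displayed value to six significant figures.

∫_8^43 ln(x) dx evaluates to 110.096.
Boundary: ½(f(8) + f(43)) = ½(2.07944 + 3.76120) = 2.92032.
Running total after boundary: 113.016.
Order-1 term: 1/12 · (0.0232558 − 0.125000) = -0.00847868.
Partial sum through k=1: 113.008.
Order-2 term: −1/720 · (2.51550e-05 − 0.00390625) = 5.39041e-06.

S_2 ≈ 113.008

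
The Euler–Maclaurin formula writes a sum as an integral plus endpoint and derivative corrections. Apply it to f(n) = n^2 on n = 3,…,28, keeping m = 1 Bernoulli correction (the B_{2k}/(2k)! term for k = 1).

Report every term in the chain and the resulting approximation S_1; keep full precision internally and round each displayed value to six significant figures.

The integral term ∫_3^28 x^2 dx = 7308.33.
½[f(3) + f(28)] = ½[9.00000 + 784.000] = 396.500.
Running total after boundary: 7704.83.
Correction k=1: B_{2}/2! · (f^{(1)}(28) − f^{(1)}(3)) = 1/12 · (56.0000 − 6.00000) = 4.16667.

S_1 ≈ 7709.00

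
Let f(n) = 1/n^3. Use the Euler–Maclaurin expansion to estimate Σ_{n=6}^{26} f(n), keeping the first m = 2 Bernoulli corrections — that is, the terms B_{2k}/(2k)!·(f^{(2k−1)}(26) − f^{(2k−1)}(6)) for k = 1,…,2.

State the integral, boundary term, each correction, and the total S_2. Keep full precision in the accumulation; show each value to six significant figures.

S_2 ≈ 0.0156831

Integral: ∫_6^26 1/x^3 dx = 0.0131492.
½[f(6) + f(26)] = ½[0.00462963 + 5.68958e-05] = 0.00234326.
So far: 0.0154925.
Order-1 term: 1/12 · (-6.56490e-06 − (-0.00231481)) = 0.000192354.
Partial sum through k=1: 0.0156849.
Order-2 term: −1/720 · (-1.94228e-07 − (-0.00128601)) = -1.78585e-06.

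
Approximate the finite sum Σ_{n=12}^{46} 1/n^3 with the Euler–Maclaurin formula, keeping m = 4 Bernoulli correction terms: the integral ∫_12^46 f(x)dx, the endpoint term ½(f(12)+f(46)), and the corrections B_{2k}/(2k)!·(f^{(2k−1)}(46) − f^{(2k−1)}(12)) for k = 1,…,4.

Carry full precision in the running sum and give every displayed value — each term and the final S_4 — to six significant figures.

The integral term ∫_12^46 1/x^3 dx = 0.00323593.
Endpoint term: (f(12) + f(46))/2 = (0.000578704 + 1.02737e-05)/2 = 0.000294489.
So far: 0.00353042.
Correction k=1: B_{2}/2! · (f^{(1)}(46) − f^{(1)}(12)) = 1/12 · (-6.70023e-07 − (-0.000144676)) = 1.20005e-05.
Partial sum through k=1: 0.00354242.
Correction k=2: B_{4}/4! · (f^{(3)}(46) − f^{(3)}(12)) = −1/720 · (-6.33292e-09 − (-2.00939e-05)) = -2.78994e-08.
Partial sum through k=2: 0.00354239.
Correction k=3: B_{6}/6! · (f^{(5)}(46) − f^{(5)}(12)) = 1/30240 · (-1.25701e-10 − (-5.86071e-06)) = 1.93803e-10.
Partial sum through k=3: 0.00354239.
Correction k=4: B_{8}/8! · (f^{(7)}(46) − f^{(7)}(12)) = −1/1209600 · (-4.27715e-12 − (-2.93036e-06)) = -2.42258e-12.

S_4 ≈ 0.00354239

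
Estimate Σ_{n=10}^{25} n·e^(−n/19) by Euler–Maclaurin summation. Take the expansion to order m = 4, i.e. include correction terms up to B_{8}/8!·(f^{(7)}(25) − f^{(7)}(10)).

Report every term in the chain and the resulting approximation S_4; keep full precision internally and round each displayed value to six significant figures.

The integral term ∫_10^25 x·e^(−x/19) dx = 101.251.
Boundary: ½(f(10) + f(25)) = ½(5.90778 + 6.70656) = 6.30717.
So far: 107.558.
k=1: B_{2}/(2)! × [f^{(1)}(25) − f^{(1)}(10)] = 1/12 × (-0.0847145 − 0.279842) = -0.0303797.
After k=1: 107.528.
k=2: B_{4}/(4)! × [f^{(3)}(25) − f^{(3)}(10)] = −1/720 × (0.00125155 − 0.00404819) = 3.88422e-06.
After k=2: 107.528.
k=3: B_{6}/(6)! × [f^{(5)}(25) − f^{(5)}(10)] = 1/30240 × (7.58385e-06 − 2.02803e-05) = -4.19857e-10.
After k=3: 107.528.
k=4: B_{8}/(8)! × [f^{(7)}(25) − f^{(7)}(10)] = −1/1209600 × (3.24122e-08 − 8.12931e-08) = 4.04108e-14.

S_4 ≈ 107.528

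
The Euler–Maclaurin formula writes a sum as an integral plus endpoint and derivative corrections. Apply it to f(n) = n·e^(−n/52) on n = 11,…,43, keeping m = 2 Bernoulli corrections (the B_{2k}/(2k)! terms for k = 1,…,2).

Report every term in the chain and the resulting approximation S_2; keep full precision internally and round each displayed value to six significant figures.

The integral term ∫_11^43 x·e^(−x/52) dx = 490.670.
½[f(11) + f(43)] = ½[8.90272 + 18.8079] = 13.8553.
Integral + boundary = 504.525.
k=1: B_{2}/(2)! × [f^{(1)}(43) − f^{(1)}(11)] = 1/12 × (0.0757026 − 0.638132) = -0.0468691.
Running total after k=1: 504.479.
k=2: B_{4}/(4)! × [f^{(3)}(43) − f^{(3)}(11)] = −1/720 × (0.000351512 − 0.000834618) = 6.70981e-07.

S_2 ≈ 504.479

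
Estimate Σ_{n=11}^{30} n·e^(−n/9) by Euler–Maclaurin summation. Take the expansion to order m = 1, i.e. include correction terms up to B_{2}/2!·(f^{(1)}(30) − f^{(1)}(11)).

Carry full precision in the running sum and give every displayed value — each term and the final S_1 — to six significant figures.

S_1 ≈ 42.6557

Integral: ∫_11^30 x·e^(−x/9) dx = 40.5019.
Endpoint term: (f(11) + f(30))/2 = (3.24032 + 1.07022)/2 = 2.15527.
Running total after boundary: 42.6572.
k=1: B_{2}/(2)! × [f^{(1)}(30) − f^{(1)}(11)] = 1/12 × (-0.0832393 − (-0.0654611)) = -0.00148152.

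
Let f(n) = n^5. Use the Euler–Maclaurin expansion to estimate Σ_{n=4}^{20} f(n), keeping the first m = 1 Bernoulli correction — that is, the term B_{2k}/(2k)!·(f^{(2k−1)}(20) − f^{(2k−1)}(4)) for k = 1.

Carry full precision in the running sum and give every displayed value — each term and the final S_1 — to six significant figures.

S_1 ≈ 1.23331e+07

The integral term ∫_4^20 x^5 dx = 1.06660e+07.
Endpoint term: (f(4) + f(20))/2 = (1024.00 + 3.20000e+06)/2 = 1.60051e+06.
So far: 1.22665e+07.
Correction k=1: B_{2}/2! · (f^{(1)}(20) − f^{(1)}(4)) = 1/12 · (800000 − 1280.00) = 66560.0.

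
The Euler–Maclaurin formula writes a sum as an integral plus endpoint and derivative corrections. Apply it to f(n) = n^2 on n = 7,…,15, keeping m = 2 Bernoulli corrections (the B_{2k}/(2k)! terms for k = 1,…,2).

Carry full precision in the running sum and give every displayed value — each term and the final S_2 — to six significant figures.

S_2 ≈ 1149.00

Integral: ∫_7^15 x^2 dx = 1010.67.
½[f(7) + f(15)] = ½[49.0000 + 225.000] = 137.000.
Running total after boundary: 1147.67.
k=1: B_{2}/(2)! × [f^{(1)}(15) − f^{(1)}(7)] = 1/12 × (30.0000 − 14.0000) = 1.33333.
Partial sum through k=1: 1149.00.
k=2: B_{4}/(4)! × [f^{(3)}(15) − f^{(3)}(7)] = −1/720 × (0.00000 − 0.00000) = 0.00000.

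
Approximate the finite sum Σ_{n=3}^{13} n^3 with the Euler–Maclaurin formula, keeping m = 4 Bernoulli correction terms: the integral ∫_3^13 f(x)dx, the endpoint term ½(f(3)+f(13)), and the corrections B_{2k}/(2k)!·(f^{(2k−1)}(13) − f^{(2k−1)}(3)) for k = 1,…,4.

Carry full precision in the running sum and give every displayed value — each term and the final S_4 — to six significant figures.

S_4 ≈ 8272.00

∫_3^13 x^3 dx evaluates to 7120.00.
Boundary: ½(f(3) + f(13)) = ½(27.0000 + 2197.00) = 1112.00.
Running total after boundary: 8232.00.
Correction k=1: B_{2}/2! · (f^{(1)}(13) − f^{(1)}(3)) = 1/12 · (507.000 − 27.0000) = 40.0000.
After k=1: 8272.00.
Correction k=2: B_{4}/4! · (f^{(3)}(13) − f^{(3)}(3)) = −1/720 · (6.00000 − 6.00000) = 0.00000.
After k=2: 8272.00.
Correction k=3: B_{6}/6! · (f^{(5)}(13) − f^{(5)}(3)) = 1/30240 · (0.00000 − 0.00000) = 0.00000.
After k=3: 8272.00.
Correction k=4: B_{8}/8! · (f^{(7)}(13) − f^{(7)}(3)) = −1/1209600 · (0.00000 − 0.00000) = 0.00000.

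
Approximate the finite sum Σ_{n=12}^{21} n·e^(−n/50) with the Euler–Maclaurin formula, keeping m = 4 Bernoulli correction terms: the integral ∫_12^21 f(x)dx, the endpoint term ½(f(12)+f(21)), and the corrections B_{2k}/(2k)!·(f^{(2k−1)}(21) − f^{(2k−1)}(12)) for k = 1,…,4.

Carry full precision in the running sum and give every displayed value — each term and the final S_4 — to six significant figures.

S_4 ≈ 117.631

The integral term ∫_12^21 x·e^(−x/50) dx = 106.030.
Boundary: ½(f(12) + f(21)) = ½(9.43953 + 13.7980) = 11.6188.
So far: 117.649.
k=1: B_{2}/(2)! × [f^{(1)}(21) − f^{(1)}(12)] = 1/12 × (0.381087 − 0.597837) = -0.0180625.
After k=1: 117.631.
k=2: B_{4}/(4)! × [f^{(3)}(21) − f^{(3)}(12)] = −1/720 × (0.000678072 − 0.000868437) = 2.64396e-07.
After k=2: 117.631.
k=3: B_{6}/(6)! × [f^{(5)}(21) − f^{(5)}(12)] = 1/30240 × (4.81484e-07 − 5.99096e-07) = -3.88928e-12.
After k=3: 117.631.
k=4: B_{8}/(8)! × [f^{(7)}(21) − f^{(7)}(12)] = −1/1209600 × (2.76696e-10 − 3.40327e-10) = 5.26051e-17.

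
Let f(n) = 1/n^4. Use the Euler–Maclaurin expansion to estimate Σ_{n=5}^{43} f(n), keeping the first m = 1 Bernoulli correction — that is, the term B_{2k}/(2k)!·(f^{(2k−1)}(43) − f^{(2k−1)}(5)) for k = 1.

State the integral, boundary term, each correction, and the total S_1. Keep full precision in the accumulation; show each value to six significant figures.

∫_5^43 1/x^4 dx evaluates to 0.00266247.
Endpoint term: (f(5) + f(43))/2 = (0.00160000 + 2.92500e-07)/2 = 0.000800146.
So far: 0.00346262.
Order-1 term: 1/12 · (-2.72093e-08 − (-0.00128000)) = 0.000106664.

S_1 ≈ 0.00356928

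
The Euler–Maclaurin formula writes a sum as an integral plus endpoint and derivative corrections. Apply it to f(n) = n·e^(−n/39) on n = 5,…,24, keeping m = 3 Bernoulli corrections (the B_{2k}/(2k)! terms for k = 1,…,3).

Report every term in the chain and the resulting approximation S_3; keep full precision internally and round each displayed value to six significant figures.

The integral term ∫_5^24 x·e^(−x/39) dx = 181.675.
½[f(5) + f(24)] = ½[4.39836 + 12.9704] = 8.68438.
So far: 190.359.
Order-1 term: 1/12 · (0.207859 − 0.766894) = -0.0465863.
Partial sum through k=1: 190.313.
Order-2 term: −1/720 · (0.000847288 − 0.00166091) = 1.13003e-06.
Partial sum through k=2: 190.313.
Order-3 term: 1/30240 · (1.02427e-06 − 1.85247e-06) = -2.73876e-11.

S_3 ≈ 190.313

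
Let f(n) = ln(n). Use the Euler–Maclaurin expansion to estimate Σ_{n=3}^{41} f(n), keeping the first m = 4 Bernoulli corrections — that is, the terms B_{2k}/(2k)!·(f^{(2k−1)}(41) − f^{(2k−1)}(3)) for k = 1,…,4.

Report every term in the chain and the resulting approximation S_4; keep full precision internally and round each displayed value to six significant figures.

The integral term ∫_3^41 ln(x) dx = 110.961.
Boundary: ½(f(3) + f(41)) = ½(1.09861 + 3.71357) = 2.40609.
Integral + boundary = 113.367.
Order-1 term: 1/12 · (0.0243902 − 0.333333) = -0.0257453.
After k=1: 113.341.
Order-2 term: −1/720 · (2.90187e-05 − 0.0740741) = 0.000102840.
After k=2: 113.341.
Order-3 term: 1/30240 · (2.07153e-07 − 0.0987654) = -3.26605e-06.
After k=3: 113.341.
Order-4 term: −1/1209600 · (3.69697e-09 − 0.329218) = 2.72171e-07.

S_4 ≈ 113.341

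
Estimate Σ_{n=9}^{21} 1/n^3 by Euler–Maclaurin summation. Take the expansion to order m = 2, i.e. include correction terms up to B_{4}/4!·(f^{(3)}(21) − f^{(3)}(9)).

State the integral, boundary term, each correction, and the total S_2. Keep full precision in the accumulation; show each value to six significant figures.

Integral: ∫_9^21 1/x^3 dx = 0.00503905.
Boundary: ½(f(9) + f(21)) = ½(0.00137174 + 0.000107980) = 0.000739861.
So far: 0.00577891.
k=1: B_{2}/(2)! × [f^{(1)}(21) − f^{(1)}(9)] = 1/12 × (-1.54257e-05 − (-0.000457247)) = 3.68185e-05.
Running total after k=1: 0.00581573.
k=2: B_{4}/(4)! × [f^{(3)}(21) − f^{(3)}(9)] = −1/720 × (-6.99577e-07 − (-0.000112901)) = -1.55835e-07.

S_2 ≈ 0.00581558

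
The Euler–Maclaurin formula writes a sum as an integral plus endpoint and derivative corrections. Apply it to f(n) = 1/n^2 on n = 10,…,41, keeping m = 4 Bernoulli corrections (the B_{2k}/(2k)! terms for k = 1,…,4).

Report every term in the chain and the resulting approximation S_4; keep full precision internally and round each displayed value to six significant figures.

S_4 ≈ 0.0810711

∫_10^41 1/x^2 dx evaluates to 0.0756098.
Boundary: ½(f(10) + f(41)) = ½(0.0100000 + 0.000594884) = 0.00529744.
Running total after boundary: 0.0809072.
k=1: B_{2}/(2)! × [f^{(1)}(41) − f^{(1)}(10)] = 1/12 × (-2.90187e-05 − (-0.00200000)) = 0.000164248.
After k=1: 0.0810714.
k=2: B_{4}/(4)! × [f^{(3)}(41) − f^{(3)}(10)] = −1/720 × (-2.07153e-07 − (-0.000240000)) = -3.33046e-07.
After k=2: 0.0810711.
k=3: B_{6}/(6)! × [f^{(5)}(41) − f^{(5)}(10)] = 1/30240 × (-3.69697e-09 − (-7.20000e-05)) = 2.38083e-09.
After k=3: 0.0810711.
k=4: B_{8}/(8)! × [f^{(7)}(41) − f^{(7)}(10)] = −1/1209600 × (-1.23159e-10 − (-4.03200e-05)) = -3.33332e-11.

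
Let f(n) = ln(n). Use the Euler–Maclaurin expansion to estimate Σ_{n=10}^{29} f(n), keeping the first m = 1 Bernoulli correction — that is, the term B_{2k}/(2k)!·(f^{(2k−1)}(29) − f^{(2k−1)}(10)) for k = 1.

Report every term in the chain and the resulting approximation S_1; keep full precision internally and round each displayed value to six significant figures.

Integral: ∫_10^29 ln(x) dx = 55.6257.
Boundary: ½(f(10) + f(29)) = ½(2.30259 + 3.36730) = 2.83494.
So far: 58.4607.
Correction k=1: B_{2}/2! · (f^{(1)}(29) − f^{(1)}(10)) = 1/12 · (0.0344828 − 0.100000) = -0.00545977.

S_1 ≈ 58.4552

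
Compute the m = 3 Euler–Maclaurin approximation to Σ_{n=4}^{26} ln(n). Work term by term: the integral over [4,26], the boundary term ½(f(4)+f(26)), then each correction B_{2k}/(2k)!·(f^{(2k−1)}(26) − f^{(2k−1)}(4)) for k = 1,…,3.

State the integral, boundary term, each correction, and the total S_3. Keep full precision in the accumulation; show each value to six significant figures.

The integral term ∫_4^26 ln(x) dx = 57.1653.
½[f(4) + f(26)] = ½[1.38629 + 3.25810] = 2.32220.
Integral + boundary = 59.4875.
k=1: B_{2}/(2)! × [f^{(1)}(26) − f^{(1)}(4)] = 1/12 × (0.0384615 − 0.250000) = -0.0176282.
Running total after k=1: 59.4699.
k=2: B_{4}/(4)! × [f^{(3)}(26) − f^{(3)}(4)] = −1/720 × (0.000113792 − 0.0312500) = 4.32447e-05.
Running total after k=2: 59.4699.
k=3: B_{6}/(6)! × [f^{(5)}(26) − f^{(5)}(4)] = 1/30240 × (2.01997e-06 − 0.0234375) = -7.74983e-07.

S_3 ≈ 59.4699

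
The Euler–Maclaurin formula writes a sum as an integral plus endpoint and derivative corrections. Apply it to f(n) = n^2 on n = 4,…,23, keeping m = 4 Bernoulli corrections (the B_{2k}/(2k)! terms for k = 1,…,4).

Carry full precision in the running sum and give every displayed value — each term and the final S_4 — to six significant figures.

S_4 ≈ 4310.00

∫_4^23 x^2 dx evaluates to 4034.33.
½[f(4) + f(23)] = ½[16.0000 + 529.000] = 272.500.
So far: 4306.83.
Order-1 term: 1/12 · (46.0000 − 8.00000) = 3.16667.
Running total after k=1: 4310.00.
Order-2 term: −1/720 · (0.00000 − 0.00000) = 0.00000.
Running total after k=2: 4310.00.
Order-3 term: 1/30240 · (0.00000 − 0.00000) = 0.00000.
Running total after k=3: 4310.00.
Order-4 term: −1/1209600 · (0.00000 − 0.00000) = 0.00000.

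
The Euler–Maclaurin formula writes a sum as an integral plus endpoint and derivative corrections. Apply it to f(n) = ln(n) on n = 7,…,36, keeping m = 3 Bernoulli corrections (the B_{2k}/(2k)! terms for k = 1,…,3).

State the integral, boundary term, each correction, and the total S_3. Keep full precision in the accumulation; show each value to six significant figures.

S_3 ≈ 89.1404

The integral term ∫_7^36 ln(x) dx = 86.3853.
Boundary: ½(f(7) + f(36)) = ½(1.94591 + 3.58352) = 2.76471.
So far: 89.1500.
Order-1 term: 1/12 · (0.0277778 − 0.142857) = -0.00958995.
Running total after k=1: 89.1404.
Order-2 term: −1/720 · (4.28669e-05 − 0.00583090) = 8.03894e-06.
Running total after k=2: 89.1404.
Order-3 term: 1/30240 · (3.96916e-07 − 0.00142798) = -4.72083e-08.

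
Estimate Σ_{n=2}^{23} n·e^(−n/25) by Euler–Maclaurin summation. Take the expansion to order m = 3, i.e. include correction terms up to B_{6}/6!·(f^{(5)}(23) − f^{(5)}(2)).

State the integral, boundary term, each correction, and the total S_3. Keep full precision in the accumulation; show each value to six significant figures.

Integral: ∫_2^23 x·e^(−x/25) dx = 144.881.
½[f(2) + f(23)] = ½[1.84623 + 9.16594] = 5.50609.
So far: 150.387.
Correction k=1: B_{2}/2! · (f^{(1)}(23) − f^{(1)}(2)) = 1/12 · (0.0318815 − 0.849267) = -0.0681155.
Running total after k=1: 150.319.
Correction k=2: B_{4}/4! · (f^{(3)}(23) − f^{(3)}(2)) = −1/720 · (0.00132627 − 0.00431280) = 4.14796e-06.
Running total after k=2: 150.319.
Correction k=3: B_{6}/6! · (f^{(5)}(23) − f^{(5)}(2)) = 1/30240 · (4.16245e-06 − 1.16268e-05) = -2.46838e-10.

S_3 ≈ 150.319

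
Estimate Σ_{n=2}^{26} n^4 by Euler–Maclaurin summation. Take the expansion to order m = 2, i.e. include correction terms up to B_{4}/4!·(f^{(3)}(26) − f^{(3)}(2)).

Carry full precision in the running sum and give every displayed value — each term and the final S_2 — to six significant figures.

S_2 ≈ 2.61062e+06

∫_2^26 x^4 dx evaluates to 2.37627e+06.
Endpoint term: (f(2) + f(26))/2 = (16.0000 + 456976)/2 = 228496.
Integral + boundary = 2.60476e+06.
Order-1 term: 1/12 · (70304.0 − 32.0000) = 5856.00.
After k=1: 2.61062e+06.
Order-2 term: −1/720 · (624.000 − 48.0000) = -0.800000.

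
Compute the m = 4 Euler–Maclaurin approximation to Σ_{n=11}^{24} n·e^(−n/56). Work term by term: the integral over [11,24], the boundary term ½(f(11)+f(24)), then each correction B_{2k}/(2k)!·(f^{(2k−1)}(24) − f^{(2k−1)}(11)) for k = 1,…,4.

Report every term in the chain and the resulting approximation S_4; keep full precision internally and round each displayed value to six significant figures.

The integral term ∫_11^24 x·e^(−x/56) dx = 164.421.
Endpoint term: (f(11) + f(24))/2 = (9.03826 + 15.6345)/2 = 12.3364.
Integral + boundary = 176.758.
Order-1 term: 1/12 · (0.372251 − 0.660263) = -0.0240010.
Partial sum through k=1: 176.734.
Order-2 term: −1/720 · (0.000534161 − 0.000734561) = 2.78333e-07.
Partial sum through k=2: 176.734.
Order-3 term: 1/30240 · (3.02812e-07 − 4.01332e-07) = -3.25794e-12.
Partial sum through k=3: 176.734.
Order-4 term: −1/1209600 · (1.38805e-10 − 1.81260e-10) = 3.50979e-17.

S_4 ≈ 176.734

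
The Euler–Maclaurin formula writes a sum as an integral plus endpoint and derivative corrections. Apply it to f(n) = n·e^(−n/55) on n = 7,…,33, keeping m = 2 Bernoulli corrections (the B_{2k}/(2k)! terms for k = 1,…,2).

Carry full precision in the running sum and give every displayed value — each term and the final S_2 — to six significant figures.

S_2 ≈ 358.326

The integral term ∫_7^33 x·e^(−x/55) dx = 346.235.
½[f(7) + f(33)] = ½[6.16345 + 18.1108] = 12.1371.
So far: 358.372.
k=1: B_{2}/(2)! × [f^{(1)}(33) − f^{(1)}(7)] = 1/12 × (0.219525 − 0.768431) = -0.0457422.
After k=1: 358.326.
k=2: B_{4}/(4)! × [f^{(3)}(33) − f^{(3)}(7)] = −1/720 × (0.000435421 − 0.000836171) = 5.56598e-07.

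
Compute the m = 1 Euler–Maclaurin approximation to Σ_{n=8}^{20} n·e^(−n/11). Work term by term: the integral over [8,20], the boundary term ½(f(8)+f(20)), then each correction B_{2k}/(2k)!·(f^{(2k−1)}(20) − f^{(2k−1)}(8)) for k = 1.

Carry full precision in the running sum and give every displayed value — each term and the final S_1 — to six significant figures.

S_1 ≈ 49.1768

∫_8^20 x·e^(−x/11) dx evaluates to 45.6427.
Endpoint term: (f(8) + f(20))/2 = (3.86580 + 3.24641)/2 = 3.55611.
Integral + boundary = 49.1988.
Correction k=1: B_{2}/2! · (f^{(1)}(20) − f^{(1)}(8)) = 1/12 · (-0.132808 − 0.131789) = -0.0220497.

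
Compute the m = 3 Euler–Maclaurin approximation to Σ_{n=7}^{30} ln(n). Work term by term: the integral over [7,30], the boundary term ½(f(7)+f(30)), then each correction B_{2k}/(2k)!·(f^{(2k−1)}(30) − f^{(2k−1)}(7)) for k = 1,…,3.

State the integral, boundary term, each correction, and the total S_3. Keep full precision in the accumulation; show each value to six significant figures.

S_3 ≈ 68.0790

∫_7^30 ln(x) dx evaluates to 65.4146.
Endpoint term: (f(7) + f(30))/2 = (1.94591 + 3.40120)/2 = 2.67355.
So far: 68.0881.
Correction k=1: B_{2}/2! · (f^{(1)}(30) − f^{(1)}(7)) = 1/12 · (0.0333333 − 0.142857) = -0.00912698.
Running total after k=1: 68.0790.
Correction k=2: B_{4}/4! · (f^{(3)}(30) − f^{(3)}(7)) = −1/720 · (7.40741e-05 − 0.00583090) = 7.99560e-06.
Running total after k=2: 68.0790.
Correction k=3: B_{6}/6! · (f^{(5)}(30) − f^{(5)}(7)) = 1/30240 · (9.87654e-07 − 0.00142798) = -4.71888e-08.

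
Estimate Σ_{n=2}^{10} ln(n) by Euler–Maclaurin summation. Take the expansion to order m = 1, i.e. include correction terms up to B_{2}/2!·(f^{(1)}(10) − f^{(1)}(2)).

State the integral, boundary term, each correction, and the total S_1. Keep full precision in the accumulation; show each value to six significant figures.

The integral term ∫_2^10 ln(x) dx = 13.6396.
Endpoint term: (f(2) + f(10))/2 = (0.693147 + 2.30259)/2 = 1.49787.
Running total after boundary: 15.1374.
k=1: B_{2}/(2)! × [f^{(1)}(10) − f^{(1)}(2)] = 1/12 × (0.100000 − 0.500000) = -0.0333333.

S_1 ≈ 15.1041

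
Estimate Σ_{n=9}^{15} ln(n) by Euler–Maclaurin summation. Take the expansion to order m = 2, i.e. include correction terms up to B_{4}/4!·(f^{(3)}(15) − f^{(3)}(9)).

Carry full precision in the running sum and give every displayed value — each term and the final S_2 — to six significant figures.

The integral term ∫_9^15 ln(x) dx = 14.8457.
Boundary: ½(f(9) + f(15)) = ½(2.19722 + 2.70805) = 2.45264.
Running total after boundary: 17.2984.
k=1: B_{2}/(2)! × [f^{(1)}(15) − f^{(1)}(9)] = 1/12 × (0.0666667 − 0.111111) = -0.00370370.
Running total after k=1: 17.2947.
k=2: B_{4}/(4)! × [f^{(3)}(15) − f^{(3)}(9)] = −1/720 × (0.000592593 − 0.00274348) = 2.98735e-06.

S_2 ≈ 17.2947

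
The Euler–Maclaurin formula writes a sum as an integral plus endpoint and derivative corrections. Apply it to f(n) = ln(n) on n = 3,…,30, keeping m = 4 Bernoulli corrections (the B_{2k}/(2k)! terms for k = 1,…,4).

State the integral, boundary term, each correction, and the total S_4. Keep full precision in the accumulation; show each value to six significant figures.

S_4 ≈ 73.9651

The integral term ∫_3^30 ln(x) dx = 71.7401.
Boundary: ½(f(3) + f(30)) = ½(1.09861 + 3.40120) = 2.24990.
Integral + boundary = 73.9900.
Correction k=1: B_{2}/2! · (f^{(1)}(30) − f^{(1)}(3)) = 1/12 · (0.0333333 − 0.333333) = -0.0250000.
After k=1: 73.9650.
Correction k=2: B_{4}/4! · (f^{(3)}(30) − f^{(3)}(3)) = −1/720 · (7.40741e-05 − 0.0740741) = 0.000102778.
After k=2: 73.9651.
Correction k=3: B_{6}/6! · (f^{(5)}(30) − f^{(5)}(3)) = 1/30240 · (9.87654e-07 − 0.0987654) = -3.26602e-06.
After k=3: 73.9651.
Correction k=4: B_{8}/8! · (f^{(7)}(30) − f^{(7)}(3)) = −1/1209600 · (3.29218e-08 − 0.329218) = 2.72171e-07.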